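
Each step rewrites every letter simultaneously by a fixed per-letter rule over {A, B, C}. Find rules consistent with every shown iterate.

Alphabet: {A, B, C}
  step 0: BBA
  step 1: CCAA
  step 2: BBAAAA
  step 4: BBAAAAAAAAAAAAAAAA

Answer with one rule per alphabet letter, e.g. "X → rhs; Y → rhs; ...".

A->AA, B->C, C->B

  step 1 ⇒ step 2: CCAA ⇒ B·B·AA·AA
    A ↦ AA
    C ↦ B
  step 0 ⇒ step 1: BBA ⇒ C·C·AA
    B ↦ C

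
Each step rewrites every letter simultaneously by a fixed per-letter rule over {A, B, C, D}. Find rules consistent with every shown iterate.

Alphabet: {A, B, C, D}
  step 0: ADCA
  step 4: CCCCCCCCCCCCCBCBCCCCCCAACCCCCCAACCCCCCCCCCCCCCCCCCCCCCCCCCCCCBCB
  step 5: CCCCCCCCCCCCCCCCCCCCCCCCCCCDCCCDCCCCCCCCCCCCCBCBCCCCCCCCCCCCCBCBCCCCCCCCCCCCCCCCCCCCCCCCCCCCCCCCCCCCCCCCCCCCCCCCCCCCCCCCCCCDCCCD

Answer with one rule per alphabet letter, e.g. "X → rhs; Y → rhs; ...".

  step 4 ⇒ step 5: CCCCCCCCCCCCCBCBCCCCCCAACCCCCCAACCCCCCCCCCCCCCCCCCCCCCCCCCCCCBCB ⇒ CC·CC·CC·CC·CC·CC·CC·CC·CC·CC·CC·CC·CC·CD·CC·CD·CC·CC·CC·CC·CC·CC·CB·CB·CC·CC·CC·CC·CC·CC·CB·CB·CC·CC·CC·CC·CC·CC·CC·CC·CC·CC·CC·CC·CC·CC·CC·CC·CC·CC·CC·CC·CC·CC·CC·CC·CC·CC·CC·CC·CC·CD·CC·CD
    A ↦ CB
    B ↦ CD
    C ↦ CC
    D ↦ AA  (constrained at step 0)

A->CB, B->CD, C->CC, D->AA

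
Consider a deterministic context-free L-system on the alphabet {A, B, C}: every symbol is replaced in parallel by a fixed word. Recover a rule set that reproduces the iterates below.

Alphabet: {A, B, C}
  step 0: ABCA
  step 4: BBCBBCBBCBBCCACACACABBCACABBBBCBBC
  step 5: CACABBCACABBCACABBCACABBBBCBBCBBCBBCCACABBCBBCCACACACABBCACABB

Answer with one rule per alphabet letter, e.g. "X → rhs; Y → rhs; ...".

A->C, B->CA, C->BB

  step 4 ⇒ step 5: BBCBBCBBCBBCCACACACABBCACABBBBCBBC ⇒ CA·CA·BB·CA·CA·BB·CA·CA·BB·CA·CA·BB·BB·C·BB·C·BB·C·BB·C·CA·CA·BB·C·BB·C·CA·CA·CA·CA·BB·CA·CA·BB
    A ↦ C
    B ↦ CA
    C ↦ BB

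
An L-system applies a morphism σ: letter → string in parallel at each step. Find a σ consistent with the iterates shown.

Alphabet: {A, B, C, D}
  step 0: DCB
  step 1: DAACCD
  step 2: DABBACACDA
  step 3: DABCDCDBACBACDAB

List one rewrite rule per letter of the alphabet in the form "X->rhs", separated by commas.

A->B, B->CD, C->AC, D->DA

  step 2 ⇒ step 3: DABBACACDA ⇒ DA·B·CD·CD·B·AC·B·AC·DA·B
    A ↦ B
    B ↦ CD
    C ↦ AC
    D ↦ DA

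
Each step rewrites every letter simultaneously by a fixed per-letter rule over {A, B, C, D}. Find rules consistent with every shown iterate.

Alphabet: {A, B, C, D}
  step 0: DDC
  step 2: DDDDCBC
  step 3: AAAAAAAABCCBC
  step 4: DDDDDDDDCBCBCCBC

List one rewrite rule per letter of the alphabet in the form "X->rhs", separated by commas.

A->D, B->C, C->BC, D->AA

  step 3 ⇒ step 4: AAAAAAAABCCBC ⇒ D·D·D·D·D·D·D·D·C·BC·BC·C·BC
    A ↦ D
    B ↦ C
    C ↦ BC
  step 2 ⇒ step 3: DDDDCBC ⇒ AA·AA·AA·AA·BC·C·BC
    D ↦ AA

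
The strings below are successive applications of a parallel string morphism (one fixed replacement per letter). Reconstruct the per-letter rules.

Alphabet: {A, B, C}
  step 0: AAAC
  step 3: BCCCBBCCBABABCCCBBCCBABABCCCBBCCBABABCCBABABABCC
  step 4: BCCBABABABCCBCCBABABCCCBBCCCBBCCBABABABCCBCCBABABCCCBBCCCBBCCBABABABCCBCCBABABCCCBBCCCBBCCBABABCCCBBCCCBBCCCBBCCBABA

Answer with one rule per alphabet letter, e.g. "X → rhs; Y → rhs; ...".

A->CB, B->BCC, C->BA

  step 3 ⇒ step 4: BCCCBBCCBABABCCCBBCCBABABCCCBBCCBABABCCBABABABCC ⇒ BCC·BA·BA·BA·BCC·BCC·BA·BA·BCC·CB·BCC·CB·BCC·BA·BA·BA·BCC·BCC·BA·BA·BCC·CB·BCC·CB·BCC·BA·BA·BA·BCC·BCC·BA·BA·BCC·CB·BCC·CB·BCC·BA·BA·BCC·CB·BCC·CB·BCC·CB·BCC·BA·BA
    A ↦ CB
    B ↦ BCC
    C ↦ BA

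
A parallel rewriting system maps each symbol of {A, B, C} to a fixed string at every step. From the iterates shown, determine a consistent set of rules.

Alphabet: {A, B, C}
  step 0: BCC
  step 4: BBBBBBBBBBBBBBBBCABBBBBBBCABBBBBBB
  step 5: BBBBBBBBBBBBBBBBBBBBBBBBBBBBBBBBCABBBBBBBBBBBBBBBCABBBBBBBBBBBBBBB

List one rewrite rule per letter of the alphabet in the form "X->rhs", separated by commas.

  step 4 ⇒ step 5: BBBBBBBBBBBBBBBBCABBBBBBBCABBBBBBB ⇒ BB·BB·BB·BB·BB·BB·BB·BB·BB·BB·BB·BB·BB·BB·BB·BB·CA·B·BB·BB·BB·BB·BB·BB·BB·CA·B·BB·BB·BB·BB·BB·BB·BB
    A ↦ B
    B ↦ BB
    C ↦ CA

A->B, B->BB, C->CA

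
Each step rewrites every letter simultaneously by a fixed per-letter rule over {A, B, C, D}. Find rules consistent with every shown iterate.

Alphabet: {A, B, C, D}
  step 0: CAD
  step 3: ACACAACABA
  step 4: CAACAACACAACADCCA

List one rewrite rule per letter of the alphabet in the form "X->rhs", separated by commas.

  step 3 ⇒ step 4: ACACAACABA ⇒ CA·A·CA·A·CA·CA·A·CA·DC·CA
    A ↦ CA
    B ↦ DC
    C ↦ A
    D ↦ B  (constrained at step 0)

A->CA, B->DC, C->A, D->B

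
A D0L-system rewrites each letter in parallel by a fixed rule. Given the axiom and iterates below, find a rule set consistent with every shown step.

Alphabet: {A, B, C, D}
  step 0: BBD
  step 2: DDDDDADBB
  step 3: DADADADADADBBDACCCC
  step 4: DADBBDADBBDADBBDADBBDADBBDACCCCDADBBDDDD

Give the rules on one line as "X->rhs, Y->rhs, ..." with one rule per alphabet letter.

  step 3 ⇒ step 4: DADADADADADBBDACCCC ⇒ DA·DBB·DA·DBB·DA·DBB·DA·DBB·DA·DBB·DA·CC·CC·DA·DBB·D·D·D·D
    A ↦ DBB
    B ↦ CC
    C ↦ D
    D ↦ DA

A->DBB, B->CC, C->D, D->DA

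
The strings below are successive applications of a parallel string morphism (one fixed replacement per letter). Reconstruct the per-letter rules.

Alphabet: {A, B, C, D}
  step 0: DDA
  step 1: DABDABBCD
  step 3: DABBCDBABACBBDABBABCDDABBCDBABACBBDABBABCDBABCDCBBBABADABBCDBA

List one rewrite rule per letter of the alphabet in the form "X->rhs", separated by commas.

A->BCD, B->BA, C->CBB, D->DAB

  step 0 ⇒ step 1: DDA ⇒ DAB·DAB·BCD
    A ↦ BCD
    D ↦ DAB
    B ↦ BA  (constrained at step 1)
    C ↦ CBB  (constrained at step 1)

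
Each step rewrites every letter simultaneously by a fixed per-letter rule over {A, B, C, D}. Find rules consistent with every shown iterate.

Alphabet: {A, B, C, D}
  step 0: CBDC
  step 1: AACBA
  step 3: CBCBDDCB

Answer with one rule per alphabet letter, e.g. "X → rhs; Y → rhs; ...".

  step 0 ⇒ step 1: CBDC ⇒ A·A·CB·A
    B ↦ A
    C ↦ A
    D ↦ CB
    A ↦ D  (constrained at step 1)

A->D, B->A, C->A, D->CB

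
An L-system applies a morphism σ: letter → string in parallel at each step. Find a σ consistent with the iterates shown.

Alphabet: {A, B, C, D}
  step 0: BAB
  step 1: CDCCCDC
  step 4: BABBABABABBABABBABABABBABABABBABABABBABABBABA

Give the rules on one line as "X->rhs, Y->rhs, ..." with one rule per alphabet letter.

A->C, B->CDC, C->BA, D->B

  step 0 ⇒ step 1: BAB ⇒ CDC·C·CDC
    A ↦ C
    B ↦ CDC
    C ↦ BA  (constrained at step 1)
    D ↦ B  (constrained at step 1)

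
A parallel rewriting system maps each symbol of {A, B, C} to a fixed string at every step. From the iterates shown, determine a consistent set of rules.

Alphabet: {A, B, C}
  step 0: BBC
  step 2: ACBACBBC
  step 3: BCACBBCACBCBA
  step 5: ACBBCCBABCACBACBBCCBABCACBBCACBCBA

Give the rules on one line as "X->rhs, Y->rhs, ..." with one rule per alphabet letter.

  step 2 ⇒ step 3: ACBACBBC ⇒ BC·A·CB·BC·A·CB·CB·A
    A ↦ BC
    B ↦ CB
    C ↦ A

A->BC, B->CB, C->A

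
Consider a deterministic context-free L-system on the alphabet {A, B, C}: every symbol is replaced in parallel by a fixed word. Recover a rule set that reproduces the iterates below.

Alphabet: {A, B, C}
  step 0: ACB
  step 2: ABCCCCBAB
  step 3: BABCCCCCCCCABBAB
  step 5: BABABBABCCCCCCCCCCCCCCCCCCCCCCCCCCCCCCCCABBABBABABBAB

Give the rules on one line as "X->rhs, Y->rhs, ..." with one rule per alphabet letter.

  step 2 ⇒ step 3: ABCCCCBAB ⇒ B·AB·CC·CC·CC·CC·AB·B·AB
    A ↦ B
    B ↦ AB
    C ↦ CC

A->B, B->AB, C->CC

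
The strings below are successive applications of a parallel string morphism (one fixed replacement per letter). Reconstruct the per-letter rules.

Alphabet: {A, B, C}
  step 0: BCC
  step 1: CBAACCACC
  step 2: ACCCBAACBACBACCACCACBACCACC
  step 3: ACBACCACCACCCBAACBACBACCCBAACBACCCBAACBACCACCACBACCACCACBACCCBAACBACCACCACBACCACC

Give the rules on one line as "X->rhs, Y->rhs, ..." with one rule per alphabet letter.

  step 2 ⇒ step 3: ACCCBAACBACBACCACCACBACCACC ⇒ ACB·ACC·ACC·ACC·CBA·ACB·ACB·ACC·CBA·ACB·ACC·CBA·ACB·ACC·ACC·ACB·ACC·ACC·ACB·ACC·CBA·ACB·ACC·ACC·ACB·ACC·ACC
    A ↦ ACB
    B ↦ CBA
    C ↦ ACC

A->ACB, B->CBA, C->ACC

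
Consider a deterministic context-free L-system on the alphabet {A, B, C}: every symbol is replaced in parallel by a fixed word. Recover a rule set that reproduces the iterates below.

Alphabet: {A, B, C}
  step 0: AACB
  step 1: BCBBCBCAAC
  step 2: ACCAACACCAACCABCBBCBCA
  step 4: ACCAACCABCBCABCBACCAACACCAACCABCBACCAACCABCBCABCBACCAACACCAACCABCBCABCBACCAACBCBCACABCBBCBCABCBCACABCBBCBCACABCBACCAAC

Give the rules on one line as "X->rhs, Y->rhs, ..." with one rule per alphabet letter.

A->BCB, B->AC, C->CA

  step 1 ⇒ step 2: BCBBCBCAAC ⇒ AC·CA·AC·AC·CA·AC·CA·BCB·BCB·CA
    A ↦ BCB
    B ↦ AC
    C ↦ CA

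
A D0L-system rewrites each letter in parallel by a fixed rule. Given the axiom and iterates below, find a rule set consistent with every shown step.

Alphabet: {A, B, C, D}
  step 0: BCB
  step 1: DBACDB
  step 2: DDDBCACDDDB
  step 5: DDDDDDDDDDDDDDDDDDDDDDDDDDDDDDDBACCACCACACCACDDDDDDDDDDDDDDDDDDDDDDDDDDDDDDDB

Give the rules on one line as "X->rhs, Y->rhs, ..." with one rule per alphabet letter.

  step 1 ⇒ step 2: DBACDB ⇒ DD·DB·C·AC·DD·DB
    A ↦ C
    B ↦ DB
    C ↦ AC
    D ↦ DD

A->C, B->DB, C->AC, D->DD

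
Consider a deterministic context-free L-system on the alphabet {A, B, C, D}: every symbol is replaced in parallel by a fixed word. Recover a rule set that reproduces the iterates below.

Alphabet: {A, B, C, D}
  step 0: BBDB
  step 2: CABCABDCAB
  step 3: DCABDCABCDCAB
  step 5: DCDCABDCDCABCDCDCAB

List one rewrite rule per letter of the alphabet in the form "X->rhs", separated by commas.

  step 2 ⇒ step 3: CABCABDCAB ⇒ D·C·AB·D·C·AB·C·D·C·AB
    A ↦ C
    B ↦ AB
    C ↦ D
    D ↦ C

A->C, B->AB, C->D, D->C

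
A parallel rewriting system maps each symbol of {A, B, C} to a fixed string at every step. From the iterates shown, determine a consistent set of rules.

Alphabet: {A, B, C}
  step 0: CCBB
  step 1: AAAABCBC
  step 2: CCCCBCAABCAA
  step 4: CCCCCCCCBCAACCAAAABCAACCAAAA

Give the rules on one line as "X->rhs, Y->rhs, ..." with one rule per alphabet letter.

  step 1 ⇒ step 2: AAAABCBC ⇒ C·C·C·C·BC·AA·BC·AA
    A ↦ C
    B ↦ BC
    C ↦ AA

A->C, B->BC, C->AA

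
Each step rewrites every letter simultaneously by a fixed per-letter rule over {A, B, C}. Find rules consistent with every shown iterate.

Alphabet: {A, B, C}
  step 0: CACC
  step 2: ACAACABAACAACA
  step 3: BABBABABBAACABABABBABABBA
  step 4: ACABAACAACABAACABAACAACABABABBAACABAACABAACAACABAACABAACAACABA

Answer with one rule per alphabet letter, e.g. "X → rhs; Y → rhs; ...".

  step 3 ⇒ step 4: BABBABABBAACABABABBABABBA ⇒ ACA·BA·ACA·ACA·BA·ACA·BA·ACA·ACA·BA·BA·B·BA·ACA·BA·ACA·BA·ACA·ACA·BA·ACA·BA·ACA·ACA·BA
    A ↦ BA
    B ↦ ACA
    C ↦ B

A->BA, B->ACA, C->B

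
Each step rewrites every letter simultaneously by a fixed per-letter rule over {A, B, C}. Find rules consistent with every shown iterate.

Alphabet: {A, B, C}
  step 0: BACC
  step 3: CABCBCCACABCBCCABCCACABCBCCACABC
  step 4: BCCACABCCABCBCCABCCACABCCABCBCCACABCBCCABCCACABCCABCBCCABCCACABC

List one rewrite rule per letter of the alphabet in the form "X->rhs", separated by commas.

A->CA, B->CA, C->BC

  step 3 ⇒ step 4: CABCBCCACABCBCCABCCACABCBCCACABC ⇒ BC·CA·CA·BC·CA·BC·BC·CA·BC·CA·CA·BC·CA·BC·BC·CA·CA·BC·BC·CA·BC·CA·CA·BC·CA·BC·BC·CA·BC·CA·CA·BC
    A ↦ CA
    B ↦ CA
    C ↦ BC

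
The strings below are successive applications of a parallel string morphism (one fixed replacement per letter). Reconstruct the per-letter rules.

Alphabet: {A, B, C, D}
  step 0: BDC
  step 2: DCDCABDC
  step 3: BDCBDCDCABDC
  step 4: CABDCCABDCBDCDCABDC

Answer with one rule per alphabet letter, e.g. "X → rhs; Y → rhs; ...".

A->D, B->CA, C->DC, D->B

  step 3 ⇒ step 4: BDCBDCDCABDC ⇒ CA·B·DC·CA·B·DC·B·DC·D·CA·B·DC
    A ↦ D
    B ↦ CA
    C ↦ DC
    D ↦ B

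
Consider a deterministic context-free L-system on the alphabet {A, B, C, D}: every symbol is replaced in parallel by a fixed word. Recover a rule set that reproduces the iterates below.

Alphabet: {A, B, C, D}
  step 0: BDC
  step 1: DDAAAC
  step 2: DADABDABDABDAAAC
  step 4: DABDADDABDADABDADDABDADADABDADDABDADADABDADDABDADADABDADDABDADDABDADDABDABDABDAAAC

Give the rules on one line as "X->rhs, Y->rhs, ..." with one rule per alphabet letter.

A->BDA, B->D, C->AAC, D->DA

  step 1 ⇒ step 2: DDAAAC ⇒ DA·DA·BDA·BDA·BDA·AAC
    A ↦ BDA
    C ↦ AAC
    D ↦ DA
  step 0 ⇒ step 1: BDC ⇒ D·DA·AAC
    B ↦ D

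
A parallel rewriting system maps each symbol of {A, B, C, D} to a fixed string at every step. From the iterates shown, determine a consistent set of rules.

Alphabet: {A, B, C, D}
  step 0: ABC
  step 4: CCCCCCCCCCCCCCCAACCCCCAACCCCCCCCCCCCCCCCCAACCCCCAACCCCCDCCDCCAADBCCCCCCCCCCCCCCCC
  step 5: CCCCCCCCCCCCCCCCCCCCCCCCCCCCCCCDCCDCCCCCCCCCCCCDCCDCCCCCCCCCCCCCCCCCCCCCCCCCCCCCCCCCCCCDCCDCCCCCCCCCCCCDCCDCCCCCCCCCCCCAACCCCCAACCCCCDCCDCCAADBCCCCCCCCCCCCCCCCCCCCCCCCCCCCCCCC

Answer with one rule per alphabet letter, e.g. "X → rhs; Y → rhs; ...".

  step 4 ⇒ step 5: CCCCCCCCCCCCCCCAACCCCCAACCCCCCCCCCCCCCCCCAACCCCCAACCCCCDCCDCCAADBCCCCCCCCCCCCCCCC ⇒ CC·CC·CC·CC·CC·CC·CC·CC·CC·CC·CC·CC·CC·CC·CC·CDC·CDC·CC·CC·CC·CC·CC·CDC·CDC·CC·CC·CC·CC·CC·CC·CC·CC·CC·CC·CC·CC·CC·CC·CC·CC·CC·CDC·CDC·CC·CC·CC·CC·CC·CDC·CDC·CC·CC·CC·CC·CC·CAA·CC·CC·CAA·CC·CC·CDC·CDC·CAA·DB·CC·CC·CC·CC·CC·CC·CC·CC·CC·CC·CC·CC·CC·CC·CC·CC
    A ↦ CDC
    B ↦ DB
    C ↦ CC
    D ↦ CAA

A->CDC, B->DB, C->CC, D->CAA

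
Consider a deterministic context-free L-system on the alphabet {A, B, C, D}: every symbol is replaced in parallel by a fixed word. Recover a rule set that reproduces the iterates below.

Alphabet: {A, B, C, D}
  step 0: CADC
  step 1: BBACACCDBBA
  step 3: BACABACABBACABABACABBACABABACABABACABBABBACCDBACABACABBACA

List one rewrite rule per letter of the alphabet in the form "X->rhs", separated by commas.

A->CA, B->BA, C->BBA, D->CCD

  step 0 ⇒ step 1: CADC ⇒ BBA·CA·CCD·BBA
    A ↦ CA
    C ↦ BBA
    D ↦ CCD
    B ↦ BA  (constrained at step 1)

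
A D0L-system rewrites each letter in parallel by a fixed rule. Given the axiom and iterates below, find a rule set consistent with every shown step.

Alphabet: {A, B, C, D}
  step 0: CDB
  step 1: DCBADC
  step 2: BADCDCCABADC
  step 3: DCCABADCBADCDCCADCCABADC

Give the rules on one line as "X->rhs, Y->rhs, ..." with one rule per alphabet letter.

  step 2 ⇒ step 3: BADCDCCABADC ⇒ DC·CA·BA·DC·BA·DC·DC·CA·DC·CA·BA·DC
    A ↦ CA
    B ↦ DC
    C ↦ DC
    D ↦ BA

A->CA, B->DC, C->DC, D->BA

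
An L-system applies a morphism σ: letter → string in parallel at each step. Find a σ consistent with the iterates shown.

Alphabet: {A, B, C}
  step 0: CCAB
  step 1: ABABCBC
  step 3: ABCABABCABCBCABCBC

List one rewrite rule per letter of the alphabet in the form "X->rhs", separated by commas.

A->CB, B->C, C->AB

  step 0 ⇒ step 1: CCAB ⇒ AB·AB·CB·C
    A ↦ CB
    B ↦ C
    C ↦ AB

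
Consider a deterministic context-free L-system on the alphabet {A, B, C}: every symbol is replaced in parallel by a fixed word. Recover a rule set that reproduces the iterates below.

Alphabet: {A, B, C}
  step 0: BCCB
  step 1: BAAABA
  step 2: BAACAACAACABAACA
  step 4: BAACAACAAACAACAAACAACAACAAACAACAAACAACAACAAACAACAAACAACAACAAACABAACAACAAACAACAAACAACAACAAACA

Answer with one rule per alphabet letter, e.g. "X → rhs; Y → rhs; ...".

A->ACA, B->BA, C->A

  step 1 ⇒ step 2: BAAABA ⇒ BA·ACA·ACA·ACA·BA·ACA
    A ↦ ACA
    B ↦ BA
  step 0 ⇒ step 1: BCCB ⇒ BA·A·A·BA
    C ↦ A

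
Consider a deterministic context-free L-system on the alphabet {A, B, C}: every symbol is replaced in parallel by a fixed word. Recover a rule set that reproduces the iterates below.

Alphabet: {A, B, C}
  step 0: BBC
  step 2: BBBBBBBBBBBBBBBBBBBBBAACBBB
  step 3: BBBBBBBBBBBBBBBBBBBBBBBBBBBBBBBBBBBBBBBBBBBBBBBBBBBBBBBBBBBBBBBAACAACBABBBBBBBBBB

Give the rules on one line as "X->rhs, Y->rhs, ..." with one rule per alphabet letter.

A->AAC, B->BBB, C->BAB

  step 2 ⇒ step 3: BBBBBBBBBBBBBBBBBBBBBAACBBB ⇒ BBB·BBB·BBB·BBB·BBB·BBB·BBB·BBB·BBB·BBB·BBB·BBB·BBB·BBB·BBB·BBB·BBB·BBB·BBB·BBB·BBB·AAC·AAC·BAB·BBB·BBB·BBB
    A ↦ AAC
    B ↦ BBB
    C ↦ BAB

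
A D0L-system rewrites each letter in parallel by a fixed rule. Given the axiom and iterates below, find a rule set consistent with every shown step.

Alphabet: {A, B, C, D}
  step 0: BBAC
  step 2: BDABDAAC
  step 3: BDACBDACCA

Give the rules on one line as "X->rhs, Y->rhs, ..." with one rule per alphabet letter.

  step 2 ⇒ step 3: BDABDAAC ⇒ BD·A·C·BD·A·C·C·A
    A ↦ C
    B ↦ BD
    C ↦ A
    D ↦ A

A->C, B->BD, C->A, D->A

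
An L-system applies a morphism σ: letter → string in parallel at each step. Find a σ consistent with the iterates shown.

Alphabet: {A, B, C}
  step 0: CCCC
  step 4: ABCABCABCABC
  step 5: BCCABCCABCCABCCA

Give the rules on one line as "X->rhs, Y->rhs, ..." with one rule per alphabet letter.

  step 4 ⇒ step 5: ABCABCABCABC ⇒ BC·C·A·BC·C·A·BC·C·A·BC·C·A
    A ↦ BC
    B ↦ C
    C ↦ A

A->BC, B->C, C->A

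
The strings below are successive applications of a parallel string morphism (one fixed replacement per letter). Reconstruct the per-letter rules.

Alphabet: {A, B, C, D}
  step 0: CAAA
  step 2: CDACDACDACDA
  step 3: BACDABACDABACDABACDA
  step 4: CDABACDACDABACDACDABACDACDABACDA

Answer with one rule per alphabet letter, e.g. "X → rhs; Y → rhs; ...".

A->DA, B->C, C->BA, D->C

  step 3 ⇒ step 4: BACDABACDABACDABACDA ⇒ C·DA·BA·C·DA·C·DA·BA·C·DA·C·DA·BA·C·DA·C·DA·BA·C·DA
    A ↦ DA
    B ↦ C
    C ↦ BA
    D ↦ C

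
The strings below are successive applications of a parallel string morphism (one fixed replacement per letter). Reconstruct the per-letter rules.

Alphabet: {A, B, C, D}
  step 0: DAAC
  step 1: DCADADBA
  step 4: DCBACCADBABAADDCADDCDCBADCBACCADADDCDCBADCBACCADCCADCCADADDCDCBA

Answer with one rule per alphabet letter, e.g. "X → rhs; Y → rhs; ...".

  step 0 ⇒ step 1: DAAC ⇒ DC·AD·AD·BA
    A ↦ AD
    C ↦ BA
    D ↦ DC
    B ↦ CC  (constrained at step 1)

A->AD, B->CC, C->BA, D->DC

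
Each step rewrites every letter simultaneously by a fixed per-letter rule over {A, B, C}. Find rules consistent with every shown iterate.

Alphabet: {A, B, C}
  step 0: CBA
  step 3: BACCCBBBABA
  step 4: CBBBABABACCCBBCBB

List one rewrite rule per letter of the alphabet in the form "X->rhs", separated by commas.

  step 3 ⇒ step 4: BACCCBBBABA ⇒ C·BB·BA·BA·BA·C·C·C·BB·C·BB
    A ↦ BB
    B ↦ C
    C ↦ BA

A->BB, B->C, C->BA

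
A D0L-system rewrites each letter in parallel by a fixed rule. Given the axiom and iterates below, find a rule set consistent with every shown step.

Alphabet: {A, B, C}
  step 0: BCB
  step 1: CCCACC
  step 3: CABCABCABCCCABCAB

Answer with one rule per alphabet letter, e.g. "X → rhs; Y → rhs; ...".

A->B, B->CC, C->CA

  step 0 ⇒ step 1: BCB ⇒ CC·CA·CC
    B ↦ CC
    C ↦ CA
    A ↦ B  (constrained at step 1)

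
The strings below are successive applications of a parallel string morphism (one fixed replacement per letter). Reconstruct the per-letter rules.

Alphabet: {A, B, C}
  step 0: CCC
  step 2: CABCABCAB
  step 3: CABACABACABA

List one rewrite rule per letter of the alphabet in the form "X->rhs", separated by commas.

A->B, B->A, C->CA

  step 2 ⇒ step 3: CABCABCAB ⇒ CA·B·A·CA·B·A·CA·B·A
    A ↦ B
    B ↦ A
    C ↦ CA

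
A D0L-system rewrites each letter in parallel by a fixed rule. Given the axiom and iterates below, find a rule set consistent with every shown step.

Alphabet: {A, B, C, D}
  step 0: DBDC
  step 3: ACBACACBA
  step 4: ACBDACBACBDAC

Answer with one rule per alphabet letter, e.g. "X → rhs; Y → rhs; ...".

A->AC, B->D, C->B, D->A

  step 3 ⇒ step 4: ACBACACBA ⇒ AC·B·D·AC·B·AC·B·D·AC
    A ↦ AC
    B ↦ D
    C ↦ B
    D ↦ A  (constrained at step 0)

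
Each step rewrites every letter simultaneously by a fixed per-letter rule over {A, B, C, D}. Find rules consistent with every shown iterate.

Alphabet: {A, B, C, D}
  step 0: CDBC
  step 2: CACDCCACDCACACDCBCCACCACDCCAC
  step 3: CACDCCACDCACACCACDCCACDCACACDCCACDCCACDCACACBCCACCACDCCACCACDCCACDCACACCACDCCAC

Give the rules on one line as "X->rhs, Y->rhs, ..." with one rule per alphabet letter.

A->DC, B->BC, C->CAC, D->DCA

  step 2 ⇒ step 3: CACDCCACDCACACDCBCCACCACDCCAC ⇒ CAC·DC·CAC·DCA·CAC·CAC·DC·CAC·DCA·CAC·DC·CAC·DC·CAC·DCA·CAC·BC·CAC·CAC·DC·CAC·CAC·DC·CAC·DCA·CAC·CAC·DC·CAC
    A ↦ DC
    B ↦ BC
    C ↦ CAC
    D ↦ DCA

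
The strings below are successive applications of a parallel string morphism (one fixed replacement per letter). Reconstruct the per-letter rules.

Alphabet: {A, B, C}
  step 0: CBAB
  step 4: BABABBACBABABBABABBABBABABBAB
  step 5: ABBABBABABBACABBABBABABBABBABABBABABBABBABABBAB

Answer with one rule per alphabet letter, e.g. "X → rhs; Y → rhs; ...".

A->B, B->AB, C->AC

  step 4 ⇒ step 5: BABABBACBABABBABABBABBABABBAB ⇒ AB·B·AB·B·AB·AB·B·AC·AB·B·AB·B·AB·AB·B·AB·B·AB·AB·B·AB·AB·B·AB·B·AB·AB·B·AB
    A ↦ B
    B ↦ AB
    C ↦ AC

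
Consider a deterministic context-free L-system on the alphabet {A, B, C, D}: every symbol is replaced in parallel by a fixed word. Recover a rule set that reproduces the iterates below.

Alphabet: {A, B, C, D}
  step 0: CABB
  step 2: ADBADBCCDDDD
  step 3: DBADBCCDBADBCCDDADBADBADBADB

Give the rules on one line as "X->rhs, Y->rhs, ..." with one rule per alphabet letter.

A->DB, B->CC, C->D, D->ADB

  step 2 ⇒ step 3: ADBADBCCDDDD ⇒ DB·ADB·CC·DB·ADB·CC·D·D·ADB·ADB·ADB·ADB
    A ↦ DB
    B ↦ CC
    C ↦ D
    D ↦ ADB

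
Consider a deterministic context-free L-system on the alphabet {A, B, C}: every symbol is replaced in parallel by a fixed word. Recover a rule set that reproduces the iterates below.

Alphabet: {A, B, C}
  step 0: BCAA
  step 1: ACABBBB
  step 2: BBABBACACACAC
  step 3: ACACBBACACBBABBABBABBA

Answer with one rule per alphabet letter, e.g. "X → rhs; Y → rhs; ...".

  step 2 ⇒ step 3: BBABBACACACAC ⇒ AC·AC·BB·AC·AC·BB·A·BB·A·BB·A·BB·A
    A ↦ BB
    B ↦ AC
    C ↦ A

A->BB, B->AC, C->A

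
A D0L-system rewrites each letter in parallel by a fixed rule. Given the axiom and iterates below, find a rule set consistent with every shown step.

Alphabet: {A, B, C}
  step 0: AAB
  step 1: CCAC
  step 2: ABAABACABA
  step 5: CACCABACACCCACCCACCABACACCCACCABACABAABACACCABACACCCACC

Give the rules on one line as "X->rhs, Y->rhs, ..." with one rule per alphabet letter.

A->C, B->AC, C->ABA

  step 1 ⇒ step 2: CCAC ⇒ ABA·ABA·C·ABA
    A ↦ C
    C ↦ ABA
  step 0 ⇒ step 1: AAB ⇒ C·C·AC
    B ↦ AC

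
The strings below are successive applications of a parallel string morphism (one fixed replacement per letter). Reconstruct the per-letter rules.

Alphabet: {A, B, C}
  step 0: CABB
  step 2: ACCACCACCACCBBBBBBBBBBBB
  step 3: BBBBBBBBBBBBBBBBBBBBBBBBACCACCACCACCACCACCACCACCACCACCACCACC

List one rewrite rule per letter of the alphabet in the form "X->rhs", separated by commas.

  step 2 ⇒ step 3: ACCACCACCACCBBBBBBBBBBBB ⇒ BB·BB·BB·BB·BB·BB·BB·BB·BB·BB·BB·BB·ACC·ACC·ACC·ACC·ACC·ACC·ACC·ACC·ACC·ACC·ACC·ACC
    A ↦ BB
    B ↦ ACC
    C ↦ BB

A->BB, B->ACC, C->BB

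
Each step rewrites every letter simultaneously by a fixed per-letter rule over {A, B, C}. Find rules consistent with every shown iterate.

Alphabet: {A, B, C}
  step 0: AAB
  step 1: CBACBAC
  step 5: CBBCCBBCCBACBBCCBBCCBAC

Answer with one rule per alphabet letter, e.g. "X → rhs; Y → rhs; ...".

  step 0 ⇒ step 1: AAB ⇒ CBA·CBA·C
    A ↦ CBA
    B ↦ C
    C ↦ B  (constrained at step 1)

A->CBA, B->C, C->B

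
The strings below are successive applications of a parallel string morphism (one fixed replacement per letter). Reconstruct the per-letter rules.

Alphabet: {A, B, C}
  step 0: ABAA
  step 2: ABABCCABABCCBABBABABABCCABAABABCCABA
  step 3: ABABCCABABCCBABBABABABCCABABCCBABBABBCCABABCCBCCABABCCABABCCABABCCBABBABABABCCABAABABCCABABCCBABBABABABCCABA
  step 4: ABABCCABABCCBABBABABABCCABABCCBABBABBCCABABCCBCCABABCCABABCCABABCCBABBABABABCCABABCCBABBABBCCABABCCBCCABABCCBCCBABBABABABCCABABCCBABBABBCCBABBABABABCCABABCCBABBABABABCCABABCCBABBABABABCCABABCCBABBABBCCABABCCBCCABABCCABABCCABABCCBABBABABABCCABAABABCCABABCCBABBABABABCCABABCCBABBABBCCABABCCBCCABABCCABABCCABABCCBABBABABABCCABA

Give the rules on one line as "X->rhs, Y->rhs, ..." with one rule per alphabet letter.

A->ABA, B->BCC, C->BAB

  step 3 ⇒ step 4: ABABCCABABCCBABBABABABCCABABCCBABBABBCCABABCCBCCABABCCABABCCABABCCBABBABABABCCABAABABCCABABCCBABBABABABCCABA ⇒ ABA·BCC·ABA·BCC·BAB·BAB·ABA·BCC·ABA·BCC·BAB·BAB·BCC·ABA·BCC·BCC·ABA·BCC·ABA·BCC·ABA·BCC·BAB·BAB·ABA·BCC·ABA·BCC·BAB·BAB·BCC·ABA·BCC·BCC·ABA·BCC·BCC·BAB·BAB·ABA·BCC·ABA·BCC·BAB·BAB·BCC·BAB·BAB·ABA·BCC·ABA·BCC·BAB·BAB·ABA·BCC·ABA·BCC·BAB·BAB·ABA·BCC·ABA·BCC·BAB·BAB·BCC·ABA·BCC·BCC·ABA·BCC·ABA·BCC·ABA·BCC·BAB·BAB·ABA·BCC·ABA·ABA·BCC·ABA·BCC·BAB·BAB·ABA·BCC·ABA·BCC·BAB·BAB·BCC·ABA·BCC·BCC·ABA·BCC·ABA·BCC·ABA·BCC·BAB·BAB·ABA·BCC·ABA
    A ↦ ABA
    B ↦ BCC
    C ↦ BAB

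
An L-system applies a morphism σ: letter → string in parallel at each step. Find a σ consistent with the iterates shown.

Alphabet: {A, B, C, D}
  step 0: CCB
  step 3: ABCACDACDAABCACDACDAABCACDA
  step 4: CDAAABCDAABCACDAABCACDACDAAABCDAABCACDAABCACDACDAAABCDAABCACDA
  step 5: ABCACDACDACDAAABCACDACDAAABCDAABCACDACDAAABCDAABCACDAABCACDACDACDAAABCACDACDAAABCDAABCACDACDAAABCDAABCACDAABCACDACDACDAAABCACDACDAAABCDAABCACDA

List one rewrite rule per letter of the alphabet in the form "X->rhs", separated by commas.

A->CDA, B->A, C->AB, D->CA

  step 4 ⇒ step 5: CDAAABCDAABCACDAABCACDACDAAABCDAABCACDAABCACDACDAAABCDAABCACDA ⇒ AB·CA·CDA·CDA·CDA·A·AB·CA·CDA·CDA·A·AB·CDA·AB·CA·CDA·CDA·A·AB·CDA·AB·CA·CDA·AB·CA·CDA·CDA·CDA·A·AB·CA·CDA·CDA·A·AB·CDA·AB·CA·CDA·CDA·A·AB·CDA·AB·CA·CDA·AB·CA·CDA·CDA·CDA·A·AB·CA·CDA·CDA·A·AB·CDA·AB·CA·CDA
    A ↦ CDA
    B ↦ A
    C ↦ AB
    D ↦ CA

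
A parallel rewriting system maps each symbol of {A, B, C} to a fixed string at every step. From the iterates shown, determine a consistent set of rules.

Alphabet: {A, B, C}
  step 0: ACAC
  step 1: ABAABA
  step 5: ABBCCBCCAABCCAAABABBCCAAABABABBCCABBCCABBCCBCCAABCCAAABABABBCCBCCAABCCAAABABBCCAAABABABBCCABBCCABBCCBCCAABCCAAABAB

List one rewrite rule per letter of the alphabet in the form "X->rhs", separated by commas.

  step 0 ⇒ step 1: ACAC ⇒ AB·A·AB·A
    A ↦ AB
    C ↦ A
    B ↦ BCC  (constrained at step 1)

A->AB, B->BCC, C->A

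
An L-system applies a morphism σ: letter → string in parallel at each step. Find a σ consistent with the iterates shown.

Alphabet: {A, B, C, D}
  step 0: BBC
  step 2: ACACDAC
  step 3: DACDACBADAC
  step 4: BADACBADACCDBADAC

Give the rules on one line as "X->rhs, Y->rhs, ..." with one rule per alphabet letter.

A->D, B->C, C->AC, D->BA

  step 3 ⇒ step 4: DACDACBADAC ⇒ BA·D·AC·BA·D·AC·C·D·BA·D·AC
    A ↦ D
    B ↦ C
    C ↦ AC
    D ↦ BA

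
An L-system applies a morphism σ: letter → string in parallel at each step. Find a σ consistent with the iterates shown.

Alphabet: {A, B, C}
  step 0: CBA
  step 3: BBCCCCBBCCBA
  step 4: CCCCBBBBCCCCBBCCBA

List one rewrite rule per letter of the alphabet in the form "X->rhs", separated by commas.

A->BA, B->CC, C->B

  step 3 ⇒ step 4: BBCCCCBBCCBA ⇒ CC·CC·B·B·B·B·CC·CC·B·B·CC·BA
    A ↦ BA
    B ↦ CC
    C ↦ B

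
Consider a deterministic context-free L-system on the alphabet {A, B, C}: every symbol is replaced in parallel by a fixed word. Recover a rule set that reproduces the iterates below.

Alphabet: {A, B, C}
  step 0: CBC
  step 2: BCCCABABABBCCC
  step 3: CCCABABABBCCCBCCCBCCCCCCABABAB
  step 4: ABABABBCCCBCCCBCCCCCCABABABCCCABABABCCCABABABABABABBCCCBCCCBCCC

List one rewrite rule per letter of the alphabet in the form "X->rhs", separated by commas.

A->B, B->CCC, C->AB

  step 3 ⇒ step 4: CCCABABABBCCCBCCCBCCCCCCABABAB ⇒ AB·AB·AB·B·CCC·B·CCC·B·CCC·CCC·AB·AB·AB·CCC·AB·AB·AB·CCC·AB·AB·AB·AB·AB·AB·B·CCC·B·CCC·B·CCC
    A ↦ B
    B ↦ CCC
    C ↦ AB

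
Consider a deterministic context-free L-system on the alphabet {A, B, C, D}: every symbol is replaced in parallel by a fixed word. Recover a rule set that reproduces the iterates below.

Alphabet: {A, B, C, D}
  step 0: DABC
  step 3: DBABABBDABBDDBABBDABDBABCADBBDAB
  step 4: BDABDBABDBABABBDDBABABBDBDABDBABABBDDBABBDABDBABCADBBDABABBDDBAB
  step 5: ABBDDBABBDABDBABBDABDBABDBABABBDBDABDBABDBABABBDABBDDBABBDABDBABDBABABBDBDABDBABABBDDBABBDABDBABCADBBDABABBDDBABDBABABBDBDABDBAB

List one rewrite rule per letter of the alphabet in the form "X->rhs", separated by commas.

A->DB, B->AB, C->CA, D->BD

  step 4 ⇒ step 5: BDABDBABDBABABBDDBABABBDBDABDBABABBDDBABBDABDBABCADBBDABABBDDBAB ⇒ AB·BD·DB·AB·BD·AB·DB·AB·BD·AB·DB·AB·DB·AB·AB·BD·BD·AB·DB·AB·DB·AB·AB·BD·AB·BD·DB·AB·BD·AB·DB·AB·DB·AB·AB·BD·BD·AB·DB·AB·AB·BD·DB·AB·BD·AB·DB·AB·CA·DB·BD·AB·AB·BD·DB·AB·DB·AB·AB·BD·BD·AB·DB·AB
    A ↦ DB
    B ↦ AB
    C ↦ CA
    D ↦ BD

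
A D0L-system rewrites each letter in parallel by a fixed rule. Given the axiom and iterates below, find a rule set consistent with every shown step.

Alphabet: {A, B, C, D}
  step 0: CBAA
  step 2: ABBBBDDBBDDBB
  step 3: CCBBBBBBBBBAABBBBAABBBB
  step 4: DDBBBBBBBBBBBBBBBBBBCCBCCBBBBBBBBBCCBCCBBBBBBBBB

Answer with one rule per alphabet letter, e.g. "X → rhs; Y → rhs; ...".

A->CCB, B->BB, C->D, D->A

  step 3 ⇒ step 4: CCBBBBBBBBBAABBBBAABBBB ⇒ D·D·BB·BB·BB·BB·BB·BB·BB·BB·BB·CCB·CCB·BB·BB·BB·BB·CCB·CCB·BB·BB·BB·BB
    A ↦ CCB
    B ↦ BB
    C ↦ D
  step 2 ⇒ step 3: ABBBBDDBBDDBB ⇒ CCB·BB·BB·BB·BB·A·A·BB·BB·A·A·BB·BB
    D ↦ A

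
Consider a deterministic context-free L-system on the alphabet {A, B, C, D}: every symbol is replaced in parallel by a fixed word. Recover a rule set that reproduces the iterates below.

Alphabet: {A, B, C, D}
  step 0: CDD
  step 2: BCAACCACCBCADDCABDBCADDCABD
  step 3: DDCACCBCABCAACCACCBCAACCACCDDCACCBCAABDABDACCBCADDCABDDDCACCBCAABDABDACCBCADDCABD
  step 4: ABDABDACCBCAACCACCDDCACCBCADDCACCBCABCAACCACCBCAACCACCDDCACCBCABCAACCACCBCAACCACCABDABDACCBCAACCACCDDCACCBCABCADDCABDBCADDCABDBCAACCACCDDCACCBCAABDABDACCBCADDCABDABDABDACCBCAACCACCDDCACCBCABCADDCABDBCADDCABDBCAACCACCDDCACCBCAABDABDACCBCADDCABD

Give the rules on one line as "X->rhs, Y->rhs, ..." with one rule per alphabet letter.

A->BCA, B->DDC, C->ACC, D->ABD

  step 3 ⇒ step 4: DDCACCBCABCAACCACCBCAACCACCDDCACCBCAABDABDACCBCADDCABDDDCACCBCAABDABDACCBCADDCABD ⇒ ABD·ABD·ACC·BCA·ACC·ACC·DDC·ACC·BCA·DDC·ACC·BCA·BCA·ACC·ACC·BCA·ACC·ACC·DDC·ACC·BCA·BCA·ACC·ACC·BCA·ACC·ACC·ABD·ABD·ACC·BCA·ACC·ACC·DDC·ACC·BCA·BCA·DDC·ABD·BCA·DDC·ABD·BCA·ACC·ACC·DDC·ACC·BCA·ABD·ABD·ACC·BCA·DDC·ABD·ABD·ABD·ACC·BCA·ACC·ACC·DDC·ACC·BCA·BCA·DDC·ABD·BCA·DDC·ABD·BCA·ACC·ACC·DDC·ACC·BCA·ABD·ABD·ACC·BCA·DDC·ABD
    A ↦ BCA
    B ↦ DDC
    C ↦ ACC
    D ↦ ABD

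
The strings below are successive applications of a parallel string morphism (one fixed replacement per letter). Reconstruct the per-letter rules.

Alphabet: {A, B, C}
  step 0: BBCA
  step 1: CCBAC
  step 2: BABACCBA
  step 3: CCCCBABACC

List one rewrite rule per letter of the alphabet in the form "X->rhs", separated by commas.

A->C, B->C, C->BA

  step 2 ⇒ step 3: BABACCBA ⇒ C·C·C·C·BA·BA·C·C
    A ↦ C
    B ↦ C
    C ↦ BA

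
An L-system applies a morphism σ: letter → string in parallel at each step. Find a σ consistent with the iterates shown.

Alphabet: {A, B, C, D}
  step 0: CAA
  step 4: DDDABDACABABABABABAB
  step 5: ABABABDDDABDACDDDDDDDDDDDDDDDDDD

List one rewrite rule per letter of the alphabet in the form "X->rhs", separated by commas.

A->D, B->DD, C->AC, D->AB

  step 4 ⇒ step 5: DDDABDACABABABABABAB ⇒ AB·AB·AB·D·DD·AB·D·AC·D·DD·D·DD·D·DD·D·DD·D·DD·D·DD
    A ↦ D
    B ↦ DD
    C ↦ AC
    D ↦ AB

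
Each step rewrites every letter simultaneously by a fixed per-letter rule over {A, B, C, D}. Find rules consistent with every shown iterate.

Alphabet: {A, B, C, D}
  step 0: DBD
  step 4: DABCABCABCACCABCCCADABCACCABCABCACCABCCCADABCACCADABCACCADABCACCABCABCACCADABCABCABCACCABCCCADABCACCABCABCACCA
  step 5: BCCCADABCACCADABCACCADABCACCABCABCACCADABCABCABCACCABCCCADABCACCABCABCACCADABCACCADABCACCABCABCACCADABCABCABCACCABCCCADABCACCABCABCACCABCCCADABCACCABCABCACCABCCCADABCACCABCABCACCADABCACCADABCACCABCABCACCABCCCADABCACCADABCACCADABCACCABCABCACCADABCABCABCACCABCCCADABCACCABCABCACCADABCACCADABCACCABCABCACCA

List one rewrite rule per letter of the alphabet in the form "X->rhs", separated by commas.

A->CCA, B->DA, C->BCA, D->BC

  step 4 ⇒ step 5: DABCABCABCACCABCCCADABCACCABCABCACCABCCCADABCACCADABCACCADABCACCABCABCACCADABCABCABCACCABCCCADABCACCABCABCACCA ⇒ BC·CCA·DA·BCA·CCA·DA·BCA·CCA·DA·BCA·CCA·BCA·BCA·CCA·DA·BCA·BCA·BCA·CCA·BC·CCA·DA·BCA·CCA·BCA·BCA·CCA·DA·BCA·CCA·DA·BCA·CCA·BCA·BCA·CCA·DA·BCA·BCA·BCA·CCA·BC·CCA·DA·BCA·CCA·BCA·BCA·CCA·BC·CCA·DA·BCA·CCA·BCA·BCA·CCA·BC·CCA·DA·BCA·CCA·BCA·BCA·CCA·DA·BCA·CCA·DA·BCA·CCA·BCA·BCA·CCA·BC·CCA·DA·BCA·CCA·DA·BCA·CCA·DA·BCA·CCA·BCA·BCA·CCA·DA·BCA·BCA·BCA·CCA·BC·CCA·DA·BCA·CCA·BCA·BCA·CCA·DA·BCA·CCA·DA·BCA·CCA·BCA·BCA·CCA
    A ↦ CCA
    B ↦ DA
    C ↦ BCA
    D ↦ BC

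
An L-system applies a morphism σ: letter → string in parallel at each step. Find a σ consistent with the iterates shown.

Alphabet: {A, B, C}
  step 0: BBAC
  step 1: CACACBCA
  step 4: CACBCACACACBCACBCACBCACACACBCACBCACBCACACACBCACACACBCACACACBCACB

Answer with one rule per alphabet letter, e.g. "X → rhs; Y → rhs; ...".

  step 0 ⇒ step 1: BBAC ⇒ CA·CA·CB·CA
    A ↦ CB
    B ↦ CA
    C ↦ CA

A->CB, B->CA, C->CA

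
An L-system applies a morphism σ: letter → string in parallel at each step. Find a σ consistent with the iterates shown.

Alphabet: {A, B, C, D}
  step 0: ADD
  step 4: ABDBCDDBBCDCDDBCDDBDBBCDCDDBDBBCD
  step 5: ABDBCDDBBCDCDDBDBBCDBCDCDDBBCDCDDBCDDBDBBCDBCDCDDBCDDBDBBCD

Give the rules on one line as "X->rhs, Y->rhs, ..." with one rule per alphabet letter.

  step 4 ⇒ step 5: ABDBCDDBBCDCDDBCDDBDBBCDCDDBDBBCD ⇒ AB·DB·CD·DB·B·CD·CD·DB·DB·B·CD·B·CD·CD·DB·B·CD·CD·DB·CD·DB·DB·B·CD·B·CD·CD·DB·CD·DB·DB·B·CD
    A ↦ AB
    B ↦ DB
    C ↦ B
    D ↦ CD

A->AB, B->DB, C->B, D->CD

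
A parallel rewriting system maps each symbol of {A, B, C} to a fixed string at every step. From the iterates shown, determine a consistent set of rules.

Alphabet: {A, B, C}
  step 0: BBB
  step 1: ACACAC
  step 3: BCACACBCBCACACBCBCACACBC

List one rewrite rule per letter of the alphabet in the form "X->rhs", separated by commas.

A->CB, B->AC, C->BC

  step 0 ⇒ step 1: BBB ⇒ AC·AC·AC
    B ↦ AC
    A ↦ CB  (constrained at step 1)
    C ↦ BC  (constrained at step 1)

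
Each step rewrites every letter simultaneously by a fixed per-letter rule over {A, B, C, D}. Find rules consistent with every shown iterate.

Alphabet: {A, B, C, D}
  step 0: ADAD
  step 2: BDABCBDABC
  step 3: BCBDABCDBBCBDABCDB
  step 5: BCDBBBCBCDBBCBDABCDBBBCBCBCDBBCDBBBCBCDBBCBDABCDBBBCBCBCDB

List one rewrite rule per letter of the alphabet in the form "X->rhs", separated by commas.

  step 2 ⇒ step 3: BDABCBDABC ⇒ BC·B·DA·BC·DB·BC·B·DA·BC·DB
    A ↦ DA
    B ↦ BC
    C ↦ DB
    D ↦ B

A->DA, B->BC, C->DB, D->B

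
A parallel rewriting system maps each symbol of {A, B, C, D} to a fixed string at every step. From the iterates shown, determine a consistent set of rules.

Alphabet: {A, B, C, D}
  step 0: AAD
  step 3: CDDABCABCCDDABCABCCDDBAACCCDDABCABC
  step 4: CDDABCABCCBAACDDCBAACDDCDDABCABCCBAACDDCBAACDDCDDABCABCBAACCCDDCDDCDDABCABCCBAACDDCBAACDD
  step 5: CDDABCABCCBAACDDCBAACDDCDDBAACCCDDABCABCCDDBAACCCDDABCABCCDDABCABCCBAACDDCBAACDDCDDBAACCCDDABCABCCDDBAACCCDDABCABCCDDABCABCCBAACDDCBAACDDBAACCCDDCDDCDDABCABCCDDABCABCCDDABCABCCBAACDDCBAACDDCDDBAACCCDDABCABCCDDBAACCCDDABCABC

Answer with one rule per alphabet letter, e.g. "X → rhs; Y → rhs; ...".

A->C, B->BAA, C->CDD, D->ABC

  step 4 ⇒ step 5: CDDABCABCCBAACDDCBAACDDCDDABCABCCBAACDDCBAACDDCDDABCABCBAACCCDDCDDCDDABCABCCBAACDDCBAACDD ⇒ CDD·ABC·ABC·C·BAA·CDD·C·BAA·CDD·CDD·BAA·C·C·CDD·ABC·ABC·CDD·BAA·C·C·CDD·ABC·ABC·CDD·ABC·ABC·C·BAA·CDD·C·BAA·CDD·CDD·BAA·C·C·CDD·ABC·ABC·CDD·BAA·C·C·CDD·ABC·ABC·CDD·ABC·ABC·C·BAA·CDD·C·BAA·CDD·BAA·C·C·CDD·CDD·CDD·ABC·ABC·CDD·ABC·ABC·CDD·ABC·ABC·C·BAA·CDD·C·BAA·CDD·CDD·BAA·C·C·CDD·ABC·ABC·CDD·BAA·C·C·CDD·ABC·ABC
    A ↦ C
    B ↦ BAA
    C ↦ CDD
    D ↦ ABC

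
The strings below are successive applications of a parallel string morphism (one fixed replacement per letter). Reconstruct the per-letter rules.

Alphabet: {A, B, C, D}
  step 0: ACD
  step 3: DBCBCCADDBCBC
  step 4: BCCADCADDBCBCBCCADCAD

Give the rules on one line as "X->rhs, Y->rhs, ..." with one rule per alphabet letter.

  step 3 ⇒ step 4: DBCBCCADDBCBC ⇒ BC·CA·D·CA·D·D·BC·BC·BC·CA·D·CA·D
    A ↦ BC
    B ↦ CA
    C ↦ D
    D ↦ BC

A->BC, B->CA, C->D, D->BC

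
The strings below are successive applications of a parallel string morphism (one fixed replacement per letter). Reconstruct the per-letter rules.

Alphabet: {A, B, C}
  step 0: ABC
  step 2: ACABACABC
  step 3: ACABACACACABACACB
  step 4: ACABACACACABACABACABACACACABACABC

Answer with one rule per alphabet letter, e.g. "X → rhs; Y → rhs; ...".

  step 3 ⇒ step 4: ACABACACACABACACB ⇒ ACA·B·ACA·C·ACA·B·ACA·B·ACA·B·ACA·C·ACA·B·ACA·B·C
    A ↦ ACA
    B ↦ C
    C ↦ B

A->ACA, B->C, C->B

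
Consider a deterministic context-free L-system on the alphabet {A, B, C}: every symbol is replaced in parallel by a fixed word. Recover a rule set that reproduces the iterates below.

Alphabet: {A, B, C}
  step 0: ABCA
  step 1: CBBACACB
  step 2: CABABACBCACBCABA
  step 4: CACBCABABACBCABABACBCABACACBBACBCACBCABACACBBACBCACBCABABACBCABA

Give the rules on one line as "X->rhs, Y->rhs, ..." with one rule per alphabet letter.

A->CB, B->BA, C->CA

  step 1 ⇒ step 2: CBBACACB ⇒ CA·BA·BA·CB·CA·CB·CA·BA
    A ↦ CB
    B ↦ BA
    C ↦ CA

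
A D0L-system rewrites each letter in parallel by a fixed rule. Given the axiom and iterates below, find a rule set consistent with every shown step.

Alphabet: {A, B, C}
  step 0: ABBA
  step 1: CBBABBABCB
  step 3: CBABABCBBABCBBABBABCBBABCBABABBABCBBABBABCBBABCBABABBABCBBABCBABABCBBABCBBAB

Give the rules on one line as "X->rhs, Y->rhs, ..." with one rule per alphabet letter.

  step 0 ⇒ step 1: ABBA ⇒ CB·BAB·BAB·CB
    A ↦ CB
    B ↦ BAB
    C ↦ CBA  (constrained at step 1)

A->CB, B->BAB, C->CBA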